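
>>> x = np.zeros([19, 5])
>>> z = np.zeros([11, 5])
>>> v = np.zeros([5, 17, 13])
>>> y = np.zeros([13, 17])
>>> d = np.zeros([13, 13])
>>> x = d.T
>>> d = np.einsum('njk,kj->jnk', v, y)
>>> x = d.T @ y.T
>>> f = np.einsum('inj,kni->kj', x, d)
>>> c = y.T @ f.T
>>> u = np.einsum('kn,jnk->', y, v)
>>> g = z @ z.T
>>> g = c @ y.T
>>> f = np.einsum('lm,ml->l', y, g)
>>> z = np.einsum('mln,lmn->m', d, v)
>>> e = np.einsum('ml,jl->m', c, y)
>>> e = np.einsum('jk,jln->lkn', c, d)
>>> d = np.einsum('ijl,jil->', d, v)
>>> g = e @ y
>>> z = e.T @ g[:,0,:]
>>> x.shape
(13, 5, 13)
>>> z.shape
(13, 17, 17)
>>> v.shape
(5, 17, 13)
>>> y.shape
(13, 17)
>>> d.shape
()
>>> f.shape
(13,)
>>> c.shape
(17, 17)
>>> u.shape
()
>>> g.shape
(5, 17, 17)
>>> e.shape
(5, 17, 13)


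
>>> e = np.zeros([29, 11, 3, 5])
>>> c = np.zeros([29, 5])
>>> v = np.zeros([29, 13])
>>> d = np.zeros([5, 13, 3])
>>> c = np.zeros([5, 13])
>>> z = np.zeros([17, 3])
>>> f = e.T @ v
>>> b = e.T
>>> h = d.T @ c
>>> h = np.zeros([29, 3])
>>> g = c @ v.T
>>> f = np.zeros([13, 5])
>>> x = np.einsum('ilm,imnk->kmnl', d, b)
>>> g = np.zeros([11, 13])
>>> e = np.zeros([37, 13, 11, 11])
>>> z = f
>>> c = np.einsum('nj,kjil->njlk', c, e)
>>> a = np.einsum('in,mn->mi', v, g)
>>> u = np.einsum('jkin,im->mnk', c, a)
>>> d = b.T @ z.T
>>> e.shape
(37, 13, 11, 11)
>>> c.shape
(5, 13, 11, 37)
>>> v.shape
(29, 13)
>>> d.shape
(29, 11, 3, 13)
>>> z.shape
(13, 5)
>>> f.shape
(13, 5)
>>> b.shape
(5, 3, 11, 29)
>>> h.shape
(29, 3)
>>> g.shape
(11, 13)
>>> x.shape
(29, 3, 11, 13)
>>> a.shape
(11, 29)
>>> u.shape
(29, 37, 13)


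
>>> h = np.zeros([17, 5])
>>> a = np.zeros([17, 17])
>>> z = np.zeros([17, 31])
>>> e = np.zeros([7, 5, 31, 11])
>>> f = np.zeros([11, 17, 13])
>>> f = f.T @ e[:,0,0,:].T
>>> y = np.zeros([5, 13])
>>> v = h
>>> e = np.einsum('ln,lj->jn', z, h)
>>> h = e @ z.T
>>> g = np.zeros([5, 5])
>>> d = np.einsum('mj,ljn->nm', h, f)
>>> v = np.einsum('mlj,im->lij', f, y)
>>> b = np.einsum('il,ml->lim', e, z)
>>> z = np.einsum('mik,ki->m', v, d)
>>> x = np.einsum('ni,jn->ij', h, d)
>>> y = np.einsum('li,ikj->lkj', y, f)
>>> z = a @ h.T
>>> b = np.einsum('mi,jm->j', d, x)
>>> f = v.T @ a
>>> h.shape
(5, 17)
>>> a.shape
(17, 17)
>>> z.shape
(17, 5)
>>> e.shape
(5, 31)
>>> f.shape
(7, 5, 17)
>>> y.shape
(5, 17, 7)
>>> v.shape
(17, 5, 7)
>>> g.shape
(5, 5)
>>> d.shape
(7, 5)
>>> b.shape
(17,)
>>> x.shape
(17, 7)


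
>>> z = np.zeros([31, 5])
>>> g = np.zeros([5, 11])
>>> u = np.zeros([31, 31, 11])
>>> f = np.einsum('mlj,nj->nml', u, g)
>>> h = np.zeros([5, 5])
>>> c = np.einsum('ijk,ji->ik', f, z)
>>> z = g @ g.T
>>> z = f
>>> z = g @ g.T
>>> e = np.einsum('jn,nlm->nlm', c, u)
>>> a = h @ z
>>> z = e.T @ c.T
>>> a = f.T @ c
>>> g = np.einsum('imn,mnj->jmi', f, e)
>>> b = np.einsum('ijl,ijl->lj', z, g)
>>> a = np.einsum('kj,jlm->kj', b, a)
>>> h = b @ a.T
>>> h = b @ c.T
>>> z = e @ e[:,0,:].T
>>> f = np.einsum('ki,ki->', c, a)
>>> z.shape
(31, 31, 31)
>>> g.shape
(11, 31, 5)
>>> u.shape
(31, 31, 11)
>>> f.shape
()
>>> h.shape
(5, 5)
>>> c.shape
(5, 31)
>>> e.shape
(31, 31, 11)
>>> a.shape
(5, 31)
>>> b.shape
(5, 31)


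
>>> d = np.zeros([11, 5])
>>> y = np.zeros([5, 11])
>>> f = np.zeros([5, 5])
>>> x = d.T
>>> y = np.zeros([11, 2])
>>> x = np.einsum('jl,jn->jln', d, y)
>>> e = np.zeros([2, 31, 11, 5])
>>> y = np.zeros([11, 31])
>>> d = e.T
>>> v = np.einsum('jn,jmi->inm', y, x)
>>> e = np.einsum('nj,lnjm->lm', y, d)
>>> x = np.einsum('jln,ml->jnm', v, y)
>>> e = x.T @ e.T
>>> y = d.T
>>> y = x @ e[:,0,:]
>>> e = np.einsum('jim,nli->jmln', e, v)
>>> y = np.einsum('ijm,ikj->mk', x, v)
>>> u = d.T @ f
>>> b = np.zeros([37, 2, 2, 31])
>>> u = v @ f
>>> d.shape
(5, 11, 31, 2)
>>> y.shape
(11, 31)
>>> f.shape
(5, 5)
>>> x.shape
(2, 5, 11)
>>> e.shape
(11, 5, 31, 2)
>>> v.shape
(2, 31, 5)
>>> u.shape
(2, 31, 5)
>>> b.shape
(37, 2, 2, 31)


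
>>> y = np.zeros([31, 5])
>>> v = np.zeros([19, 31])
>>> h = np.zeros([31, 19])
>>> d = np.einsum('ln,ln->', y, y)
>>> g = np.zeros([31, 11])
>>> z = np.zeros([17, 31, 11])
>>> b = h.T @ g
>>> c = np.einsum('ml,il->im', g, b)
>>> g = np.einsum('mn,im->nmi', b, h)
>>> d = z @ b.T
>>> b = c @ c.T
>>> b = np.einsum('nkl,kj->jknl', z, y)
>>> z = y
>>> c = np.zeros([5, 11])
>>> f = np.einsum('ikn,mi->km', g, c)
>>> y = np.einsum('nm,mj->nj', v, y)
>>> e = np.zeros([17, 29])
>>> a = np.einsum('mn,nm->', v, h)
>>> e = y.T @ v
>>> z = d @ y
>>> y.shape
(19, 5)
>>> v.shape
(19, 31)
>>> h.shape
(31, 19)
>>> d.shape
(17, 31, 19)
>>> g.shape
(11, 19, 31)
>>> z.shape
(17, 31, 5)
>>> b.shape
(5, 31, 17, 11)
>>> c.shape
(5, 11)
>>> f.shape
(19, 5)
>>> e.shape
(5, 31)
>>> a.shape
()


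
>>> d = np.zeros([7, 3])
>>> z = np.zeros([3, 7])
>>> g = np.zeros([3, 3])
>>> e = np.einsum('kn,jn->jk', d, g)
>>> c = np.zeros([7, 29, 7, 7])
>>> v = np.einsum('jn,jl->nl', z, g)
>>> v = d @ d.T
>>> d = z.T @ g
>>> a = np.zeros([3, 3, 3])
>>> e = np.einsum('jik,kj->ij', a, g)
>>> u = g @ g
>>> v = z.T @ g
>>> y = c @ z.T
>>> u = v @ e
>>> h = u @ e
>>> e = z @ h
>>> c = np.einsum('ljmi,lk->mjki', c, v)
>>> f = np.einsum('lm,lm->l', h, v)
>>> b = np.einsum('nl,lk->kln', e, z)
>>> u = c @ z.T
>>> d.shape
(7, 3)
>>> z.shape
(3, 7)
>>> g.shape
(3, 3)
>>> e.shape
(3, 3)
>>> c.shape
(7, 29, 3, 7)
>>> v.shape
(7, 3)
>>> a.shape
(3, 3, 3)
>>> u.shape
(7, 29, 3, 3)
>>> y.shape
(7, 29, 7, 3)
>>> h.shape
(7, 3)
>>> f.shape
(7,)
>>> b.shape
(7, 3, 3)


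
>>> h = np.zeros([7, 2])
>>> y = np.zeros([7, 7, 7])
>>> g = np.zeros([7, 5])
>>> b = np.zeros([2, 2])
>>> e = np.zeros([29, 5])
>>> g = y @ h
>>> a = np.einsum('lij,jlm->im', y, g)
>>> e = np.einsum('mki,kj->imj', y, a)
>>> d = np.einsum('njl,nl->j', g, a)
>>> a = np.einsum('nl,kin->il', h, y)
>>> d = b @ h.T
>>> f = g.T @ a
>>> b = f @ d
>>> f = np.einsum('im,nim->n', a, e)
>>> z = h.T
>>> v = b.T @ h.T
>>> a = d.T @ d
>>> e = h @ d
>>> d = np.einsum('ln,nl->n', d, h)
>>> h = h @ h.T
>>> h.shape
(7, 7)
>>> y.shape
(7, 7, 7)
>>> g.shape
(7, 7, 2)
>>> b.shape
(2, 7, 7)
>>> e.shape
(7, 7)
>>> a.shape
(7, 7)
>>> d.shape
(7,)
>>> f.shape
(7,)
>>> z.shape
(2, 7)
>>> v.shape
(7, 7, 7)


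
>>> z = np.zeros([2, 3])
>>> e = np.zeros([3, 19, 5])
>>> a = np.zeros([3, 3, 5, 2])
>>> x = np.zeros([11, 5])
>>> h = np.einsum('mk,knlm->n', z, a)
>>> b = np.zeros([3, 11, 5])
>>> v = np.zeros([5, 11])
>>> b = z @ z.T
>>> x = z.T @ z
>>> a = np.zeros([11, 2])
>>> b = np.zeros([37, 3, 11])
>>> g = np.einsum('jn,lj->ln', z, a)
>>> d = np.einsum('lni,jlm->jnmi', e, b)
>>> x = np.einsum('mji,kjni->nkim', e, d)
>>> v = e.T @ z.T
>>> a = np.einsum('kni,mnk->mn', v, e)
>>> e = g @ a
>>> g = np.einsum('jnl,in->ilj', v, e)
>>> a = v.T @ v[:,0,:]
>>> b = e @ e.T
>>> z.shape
(2, 3)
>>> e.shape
(11, 19)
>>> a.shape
(2, 19, 2)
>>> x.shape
(11, 37, 5, 3)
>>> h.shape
(3,)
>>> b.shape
(11, 11)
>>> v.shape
(5, 19, 2)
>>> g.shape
(11, 2, 5)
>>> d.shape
(37, 19, 11, 5)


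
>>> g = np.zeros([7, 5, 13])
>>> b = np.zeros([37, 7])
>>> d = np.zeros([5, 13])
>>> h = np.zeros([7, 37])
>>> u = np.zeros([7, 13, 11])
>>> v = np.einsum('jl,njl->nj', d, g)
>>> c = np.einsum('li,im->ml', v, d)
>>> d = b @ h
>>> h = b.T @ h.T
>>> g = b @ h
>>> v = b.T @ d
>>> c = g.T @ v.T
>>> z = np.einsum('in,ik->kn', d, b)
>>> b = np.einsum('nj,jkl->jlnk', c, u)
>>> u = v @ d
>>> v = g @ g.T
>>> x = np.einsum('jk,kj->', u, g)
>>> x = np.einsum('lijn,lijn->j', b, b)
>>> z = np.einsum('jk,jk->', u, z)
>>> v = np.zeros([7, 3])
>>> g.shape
(37, 7)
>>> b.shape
(7, 11, 7, 13)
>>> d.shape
(37, 37)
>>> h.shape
(7, 7)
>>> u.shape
(7, 37)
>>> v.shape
(7, 3)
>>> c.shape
(7, 7)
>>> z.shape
()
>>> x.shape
(7,)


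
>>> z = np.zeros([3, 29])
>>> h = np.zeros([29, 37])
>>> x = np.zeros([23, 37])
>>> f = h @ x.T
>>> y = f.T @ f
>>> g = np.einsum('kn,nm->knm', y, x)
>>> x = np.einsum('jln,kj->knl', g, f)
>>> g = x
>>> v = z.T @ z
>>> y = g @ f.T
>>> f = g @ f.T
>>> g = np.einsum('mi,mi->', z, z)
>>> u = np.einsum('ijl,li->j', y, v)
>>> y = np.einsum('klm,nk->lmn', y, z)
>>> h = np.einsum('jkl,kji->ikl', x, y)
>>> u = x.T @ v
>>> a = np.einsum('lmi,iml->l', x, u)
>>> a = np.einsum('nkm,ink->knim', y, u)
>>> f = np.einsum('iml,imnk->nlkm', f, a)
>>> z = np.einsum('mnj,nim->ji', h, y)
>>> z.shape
(23, 29)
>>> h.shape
(3, 37, 23)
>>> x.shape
(29, 37, 23)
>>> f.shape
(23, 29, 3, 37)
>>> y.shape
(37, 29, 3)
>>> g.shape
()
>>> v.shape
(29, 29)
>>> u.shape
(23, 37, 29)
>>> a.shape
(29, 37, 23, 3)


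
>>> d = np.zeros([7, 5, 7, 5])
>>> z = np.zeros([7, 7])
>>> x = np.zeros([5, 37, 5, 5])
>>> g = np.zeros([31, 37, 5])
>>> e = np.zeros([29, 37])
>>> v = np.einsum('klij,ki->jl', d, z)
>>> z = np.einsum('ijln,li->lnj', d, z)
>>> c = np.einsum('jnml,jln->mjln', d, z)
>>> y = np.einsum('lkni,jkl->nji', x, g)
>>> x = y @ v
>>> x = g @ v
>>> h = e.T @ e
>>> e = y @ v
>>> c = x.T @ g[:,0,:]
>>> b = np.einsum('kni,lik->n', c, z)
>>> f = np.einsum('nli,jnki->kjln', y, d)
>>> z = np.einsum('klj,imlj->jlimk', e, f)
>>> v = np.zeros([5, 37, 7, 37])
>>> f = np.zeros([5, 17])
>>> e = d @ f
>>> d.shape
(7, 5, 7, 5)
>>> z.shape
(5, 31, 7, 7, 5)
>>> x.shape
(31, 37, 5)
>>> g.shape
(31, 37, 5)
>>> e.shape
(7, 5, 7, 17)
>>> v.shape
(5, 37, 7, 37)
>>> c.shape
(5, 37, 5)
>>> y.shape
(5, 31, 5)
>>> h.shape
(37, 37)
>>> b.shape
(37,)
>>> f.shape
(5, 17)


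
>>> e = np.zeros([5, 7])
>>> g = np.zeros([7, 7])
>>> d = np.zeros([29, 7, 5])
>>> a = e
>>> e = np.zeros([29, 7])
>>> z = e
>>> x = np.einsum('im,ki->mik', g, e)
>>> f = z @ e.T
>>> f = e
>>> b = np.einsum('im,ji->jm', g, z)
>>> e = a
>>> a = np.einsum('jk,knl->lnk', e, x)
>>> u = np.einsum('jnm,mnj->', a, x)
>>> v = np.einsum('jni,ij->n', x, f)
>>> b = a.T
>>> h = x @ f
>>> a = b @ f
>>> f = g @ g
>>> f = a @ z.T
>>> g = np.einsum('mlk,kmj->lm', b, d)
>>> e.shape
(5, 7)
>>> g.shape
(7, 7)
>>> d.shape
(29, 7, 5)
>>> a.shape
(7, 7, 7)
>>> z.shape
(29, 7)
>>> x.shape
(7, 7, 29)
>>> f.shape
(7, 7, 29)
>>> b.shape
(7, 7, 29)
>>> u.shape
()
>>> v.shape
(7,)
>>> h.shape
(7, 7, 7)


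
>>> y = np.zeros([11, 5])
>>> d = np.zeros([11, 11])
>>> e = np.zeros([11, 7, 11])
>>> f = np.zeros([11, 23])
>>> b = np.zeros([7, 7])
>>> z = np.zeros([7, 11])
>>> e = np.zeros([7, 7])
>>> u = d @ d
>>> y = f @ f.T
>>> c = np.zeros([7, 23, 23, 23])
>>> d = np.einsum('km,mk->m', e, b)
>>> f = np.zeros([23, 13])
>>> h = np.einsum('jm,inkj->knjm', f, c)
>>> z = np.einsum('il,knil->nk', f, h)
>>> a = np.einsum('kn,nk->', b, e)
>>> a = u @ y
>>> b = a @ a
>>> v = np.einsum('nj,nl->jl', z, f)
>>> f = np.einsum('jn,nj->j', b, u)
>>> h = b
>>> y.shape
(11, 11)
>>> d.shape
(7,)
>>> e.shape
(7, 7)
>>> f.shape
(11,)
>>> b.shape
(11, 11)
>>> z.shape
(23, 23)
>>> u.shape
(11, 11)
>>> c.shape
(7, 23, 23, 23)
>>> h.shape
(11, 11)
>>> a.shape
(11, 11)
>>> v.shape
(23, 13)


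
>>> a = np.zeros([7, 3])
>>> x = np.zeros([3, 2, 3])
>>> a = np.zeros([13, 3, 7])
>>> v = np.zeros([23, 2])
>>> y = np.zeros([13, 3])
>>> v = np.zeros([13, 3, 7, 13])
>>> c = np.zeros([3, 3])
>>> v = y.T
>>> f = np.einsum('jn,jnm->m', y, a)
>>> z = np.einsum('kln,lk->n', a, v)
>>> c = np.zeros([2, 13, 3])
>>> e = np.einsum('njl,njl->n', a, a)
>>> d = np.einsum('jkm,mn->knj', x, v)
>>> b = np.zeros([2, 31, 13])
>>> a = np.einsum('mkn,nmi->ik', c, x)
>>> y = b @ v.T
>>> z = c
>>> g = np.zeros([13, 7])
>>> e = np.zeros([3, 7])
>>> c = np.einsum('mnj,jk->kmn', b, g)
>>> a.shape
(3, 13)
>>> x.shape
(3, 2, 3)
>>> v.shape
(3, 13)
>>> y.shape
(2, 31, 3)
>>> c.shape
(7, 2, 31)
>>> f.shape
(7,)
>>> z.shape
(2, 13, 3)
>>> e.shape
(3, 7)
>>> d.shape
(2, 13, 3)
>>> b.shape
(2, 31, 13)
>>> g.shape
(13, 7)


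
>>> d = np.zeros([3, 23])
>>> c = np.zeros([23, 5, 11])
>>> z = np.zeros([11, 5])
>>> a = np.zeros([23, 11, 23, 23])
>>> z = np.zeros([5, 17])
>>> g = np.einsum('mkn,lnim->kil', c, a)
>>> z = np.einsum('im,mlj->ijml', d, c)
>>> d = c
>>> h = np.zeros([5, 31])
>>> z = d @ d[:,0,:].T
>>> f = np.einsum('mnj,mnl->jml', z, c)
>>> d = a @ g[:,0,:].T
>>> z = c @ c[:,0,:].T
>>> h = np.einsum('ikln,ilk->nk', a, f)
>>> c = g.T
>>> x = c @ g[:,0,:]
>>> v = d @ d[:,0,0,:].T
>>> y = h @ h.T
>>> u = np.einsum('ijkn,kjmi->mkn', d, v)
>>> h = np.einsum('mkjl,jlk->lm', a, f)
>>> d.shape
(23, 11, 23, 5)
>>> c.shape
(23, 23, 5)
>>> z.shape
(23, 5, 23)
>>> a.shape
(23, 11, 23, 23)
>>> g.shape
(5, 23, 23)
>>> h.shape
(23, 23)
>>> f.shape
(23, 23, 11)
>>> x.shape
(23, 23, 23)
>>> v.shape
(23, 11, 23, 23)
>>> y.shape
(23, 23)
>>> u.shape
(23, 23, 5)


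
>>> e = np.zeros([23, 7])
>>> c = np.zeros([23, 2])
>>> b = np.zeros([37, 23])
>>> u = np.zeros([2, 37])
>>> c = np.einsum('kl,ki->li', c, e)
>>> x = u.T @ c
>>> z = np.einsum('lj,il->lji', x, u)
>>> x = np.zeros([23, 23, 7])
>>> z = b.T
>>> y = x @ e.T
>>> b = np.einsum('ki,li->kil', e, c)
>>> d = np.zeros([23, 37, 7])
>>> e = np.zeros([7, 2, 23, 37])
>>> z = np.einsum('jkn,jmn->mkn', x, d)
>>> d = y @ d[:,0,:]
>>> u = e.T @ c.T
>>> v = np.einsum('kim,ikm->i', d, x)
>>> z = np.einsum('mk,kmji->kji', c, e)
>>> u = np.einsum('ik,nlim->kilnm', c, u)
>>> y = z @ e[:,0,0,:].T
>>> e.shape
(7, 2, 23, 37)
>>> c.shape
(2, 7)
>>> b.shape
(23, 7, 2)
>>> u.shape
(7, 2, 23, 37, 2)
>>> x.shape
(23, 23, 7)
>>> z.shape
(7, 23, 37)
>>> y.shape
(7, 23, 7)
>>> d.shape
(23, 23, 7)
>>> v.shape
(23,)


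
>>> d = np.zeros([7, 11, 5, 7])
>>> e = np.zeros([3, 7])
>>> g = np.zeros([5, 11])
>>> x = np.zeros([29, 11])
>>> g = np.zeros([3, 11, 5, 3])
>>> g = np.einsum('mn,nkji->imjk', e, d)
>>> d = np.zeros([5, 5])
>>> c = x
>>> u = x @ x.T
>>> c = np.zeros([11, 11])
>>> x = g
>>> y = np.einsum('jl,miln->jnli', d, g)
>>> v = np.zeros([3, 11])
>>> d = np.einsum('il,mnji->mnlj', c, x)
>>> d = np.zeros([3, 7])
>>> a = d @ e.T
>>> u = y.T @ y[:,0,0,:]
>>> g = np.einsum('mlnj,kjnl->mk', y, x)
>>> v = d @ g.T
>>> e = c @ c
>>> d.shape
(3, 7)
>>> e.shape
(11, 11)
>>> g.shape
(5, 7)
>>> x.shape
(7, 3, 5, 11)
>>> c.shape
(11, 11)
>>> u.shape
(3, 5, 11, 3)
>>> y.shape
(5, 11, 5, 3)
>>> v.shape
(3, 5)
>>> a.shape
(3, 3)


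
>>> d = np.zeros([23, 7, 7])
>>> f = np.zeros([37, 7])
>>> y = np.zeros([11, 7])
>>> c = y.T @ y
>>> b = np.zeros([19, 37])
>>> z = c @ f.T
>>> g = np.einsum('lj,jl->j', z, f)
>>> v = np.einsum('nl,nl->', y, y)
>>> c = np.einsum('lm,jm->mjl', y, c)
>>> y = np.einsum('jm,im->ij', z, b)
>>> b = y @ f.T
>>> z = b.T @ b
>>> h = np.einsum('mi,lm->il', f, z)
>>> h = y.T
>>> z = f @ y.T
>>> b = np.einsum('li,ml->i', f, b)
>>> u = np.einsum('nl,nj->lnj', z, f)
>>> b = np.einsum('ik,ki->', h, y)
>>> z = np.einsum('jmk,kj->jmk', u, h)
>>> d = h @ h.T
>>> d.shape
(7, 7)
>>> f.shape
(37, 7)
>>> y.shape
(19, 7)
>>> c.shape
(7, 7, 11)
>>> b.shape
()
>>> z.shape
(19, 37, 7)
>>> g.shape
(37,)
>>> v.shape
()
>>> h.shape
(7, 19)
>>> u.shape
(19, 37, 7)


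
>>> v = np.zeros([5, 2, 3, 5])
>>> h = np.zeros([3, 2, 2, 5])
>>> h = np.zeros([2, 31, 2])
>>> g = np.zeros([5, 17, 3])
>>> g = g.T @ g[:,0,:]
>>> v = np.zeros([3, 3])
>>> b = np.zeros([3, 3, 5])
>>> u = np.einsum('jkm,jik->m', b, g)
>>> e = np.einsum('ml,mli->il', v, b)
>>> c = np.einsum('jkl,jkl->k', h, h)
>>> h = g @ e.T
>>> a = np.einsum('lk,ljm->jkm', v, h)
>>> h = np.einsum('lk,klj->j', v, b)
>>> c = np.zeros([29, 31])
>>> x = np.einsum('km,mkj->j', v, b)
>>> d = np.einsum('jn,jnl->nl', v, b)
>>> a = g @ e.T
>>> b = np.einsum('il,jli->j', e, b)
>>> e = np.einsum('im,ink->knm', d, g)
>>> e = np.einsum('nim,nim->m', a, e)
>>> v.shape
(3, 3)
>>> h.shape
(5,)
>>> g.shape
(3, 17, 3)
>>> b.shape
(3,)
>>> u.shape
(5,)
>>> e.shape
(5,)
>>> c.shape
(29, 31)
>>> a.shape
(3, 17, 5)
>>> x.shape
(5,)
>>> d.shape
(3, 5)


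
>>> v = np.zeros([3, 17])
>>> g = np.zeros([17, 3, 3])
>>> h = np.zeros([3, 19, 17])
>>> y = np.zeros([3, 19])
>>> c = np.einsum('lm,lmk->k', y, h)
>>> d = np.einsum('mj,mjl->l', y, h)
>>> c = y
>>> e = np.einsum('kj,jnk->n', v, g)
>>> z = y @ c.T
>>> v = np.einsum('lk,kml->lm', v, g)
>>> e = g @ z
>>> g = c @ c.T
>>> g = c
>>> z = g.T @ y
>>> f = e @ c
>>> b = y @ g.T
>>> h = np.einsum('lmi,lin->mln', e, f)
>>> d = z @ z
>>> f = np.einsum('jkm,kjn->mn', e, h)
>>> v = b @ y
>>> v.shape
(3, 19)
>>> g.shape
(3, 19)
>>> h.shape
(3, 17, 19)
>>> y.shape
(3, 19)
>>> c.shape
(3, 19)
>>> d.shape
(19, 19)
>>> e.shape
(17, 3, 3)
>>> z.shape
(19, 19)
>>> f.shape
(3, 19)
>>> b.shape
(3, 3)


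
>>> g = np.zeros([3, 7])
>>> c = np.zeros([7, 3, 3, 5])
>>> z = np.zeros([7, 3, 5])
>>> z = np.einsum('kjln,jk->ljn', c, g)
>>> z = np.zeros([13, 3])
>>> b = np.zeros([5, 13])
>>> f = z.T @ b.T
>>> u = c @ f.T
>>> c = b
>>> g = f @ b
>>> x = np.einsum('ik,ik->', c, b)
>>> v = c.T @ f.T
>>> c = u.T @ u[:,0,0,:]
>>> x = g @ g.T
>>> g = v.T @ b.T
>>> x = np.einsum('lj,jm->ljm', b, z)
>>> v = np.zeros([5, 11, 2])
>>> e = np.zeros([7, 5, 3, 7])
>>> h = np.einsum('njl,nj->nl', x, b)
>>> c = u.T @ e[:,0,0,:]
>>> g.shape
(3, 5)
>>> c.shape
(3, 3, 3, 7)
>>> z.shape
(13, 3)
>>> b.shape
(5, 13)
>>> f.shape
(3, 5)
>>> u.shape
(7, 3, 3, 3)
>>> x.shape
(5, 13, 3)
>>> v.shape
(5, 11, 2)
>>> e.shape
(7, 5, 3, 7)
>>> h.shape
(5, 3)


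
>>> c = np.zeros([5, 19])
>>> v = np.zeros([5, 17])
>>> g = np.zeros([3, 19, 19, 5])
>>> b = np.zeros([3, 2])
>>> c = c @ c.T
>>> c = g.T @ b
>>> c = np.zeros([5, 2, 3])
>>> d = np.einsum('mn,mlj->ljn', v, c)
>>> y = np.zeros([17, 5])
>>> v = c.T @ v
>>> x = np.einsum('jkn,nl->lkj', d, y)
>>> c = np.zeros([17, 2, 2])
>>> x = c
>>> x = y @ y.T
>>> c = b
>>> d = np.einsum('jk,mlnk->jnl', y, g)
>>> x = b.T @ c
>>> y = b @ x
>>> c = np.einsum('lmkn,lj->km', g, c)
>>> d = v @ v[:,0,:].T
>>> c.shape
(19, 19)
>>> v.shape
(3, 2, 17)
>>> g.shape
(3, 19, 19, 5)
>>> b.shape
(3, 2)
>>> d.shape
(3, 2, 3)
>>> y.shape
(3, 2)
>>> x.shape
(2, 2)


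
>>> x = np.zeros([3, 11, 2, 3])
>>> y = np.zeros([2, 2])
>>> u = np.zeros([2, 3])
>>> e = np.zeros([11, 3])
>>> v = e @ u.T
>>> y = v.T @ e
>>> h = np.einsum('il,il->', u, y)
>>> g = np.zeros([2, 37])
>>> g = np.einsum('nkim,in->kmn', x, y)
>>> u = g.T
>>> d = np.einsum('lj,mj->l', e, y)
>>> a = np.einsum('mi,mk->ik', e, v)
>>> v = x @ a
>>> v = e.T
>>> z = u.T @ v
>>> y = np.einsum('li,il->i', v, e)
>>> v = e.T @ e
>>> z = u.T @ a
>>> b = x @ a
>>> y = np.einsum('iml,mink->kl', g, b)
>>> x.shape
(3, 11, 2, 3)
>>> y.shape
(2, 3)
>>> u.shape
(3, 3, 11)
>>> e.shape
(11, 3)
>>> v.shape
(3, 3)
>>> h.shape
()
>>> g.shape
(11, 3, 3)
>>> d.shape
(11,)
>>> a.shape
(3, 2)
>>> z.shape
(11, 3, 2)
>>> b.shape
(3, 11, 2, 2)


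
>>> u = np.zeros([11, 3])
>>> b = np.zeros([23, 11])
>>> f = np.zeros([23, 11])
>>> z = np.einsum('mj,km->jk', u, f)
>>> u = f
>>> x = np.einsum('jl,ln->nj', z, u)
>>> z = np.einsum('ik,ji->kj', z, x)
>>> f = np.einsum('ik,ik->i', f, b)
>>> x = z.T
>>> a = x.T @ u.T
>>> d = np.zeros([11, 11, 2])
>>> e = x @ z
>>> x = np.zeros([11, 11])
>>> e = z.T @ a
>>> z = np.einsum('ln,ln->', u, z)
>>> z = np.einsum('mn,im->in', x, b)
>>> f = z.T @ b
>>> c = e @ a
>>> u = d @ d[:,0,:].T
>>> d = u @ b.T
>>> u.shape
(11, 11, 11)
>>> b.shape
(23, 11)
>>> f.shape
(11, 11)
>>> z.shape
(23, 11)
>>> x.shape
(11, 11)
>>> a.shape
(23, 23)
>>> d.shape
(11, 11, 23)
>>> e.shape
(11, 23)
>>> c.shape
(11, 23)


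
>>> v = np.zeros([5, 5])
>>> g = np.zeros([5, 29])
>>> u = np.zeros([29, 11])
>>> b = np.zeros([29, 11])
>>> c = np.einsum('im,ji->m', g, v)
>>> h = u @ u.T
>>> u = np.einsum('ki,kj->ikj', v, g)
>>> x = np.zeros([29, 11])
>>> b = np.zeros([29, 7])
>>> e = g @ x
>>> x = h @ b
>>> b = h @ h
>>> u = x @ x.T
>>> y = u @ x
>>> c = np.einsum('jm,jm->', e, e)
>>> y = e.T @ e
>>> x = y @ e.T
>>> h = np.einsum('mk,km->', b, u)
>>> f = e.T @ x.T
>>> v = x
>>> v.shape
(11, 5)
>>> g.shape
(5, 29)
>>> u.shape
(29, 29)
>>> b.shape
(29, 29)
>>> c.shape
()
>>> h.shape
()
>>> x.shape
(11, 5)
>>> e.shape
(5, 11)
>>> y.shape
(11, 11)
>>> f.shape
(11, 11)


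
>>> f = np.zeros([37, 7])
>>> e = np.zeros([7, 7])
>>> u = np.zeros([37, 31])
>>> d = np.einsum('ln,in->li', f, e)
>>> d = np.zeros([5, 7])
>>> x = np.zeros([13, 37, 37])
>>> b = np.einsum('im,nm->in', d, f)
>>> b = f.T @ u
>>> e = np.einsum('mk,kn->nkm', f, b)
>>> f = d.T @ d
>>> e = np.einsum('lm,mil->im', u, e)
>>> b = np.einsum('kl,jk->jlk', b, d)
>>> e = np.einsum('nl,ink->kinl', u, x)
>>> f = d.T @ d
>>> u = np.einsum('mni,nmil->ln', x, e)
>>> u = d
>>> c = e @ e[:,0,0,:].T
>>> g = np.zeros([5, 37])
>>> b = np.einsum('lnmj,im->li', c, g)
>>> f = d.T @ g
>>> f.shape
(7, 37)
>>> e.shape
(37, 13, 37, 31)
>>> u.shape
(5, 7)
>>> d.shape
(5, 7)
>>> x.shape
(13, 37, 37)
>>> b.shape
(37, 5)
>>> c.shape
(37, 13, 37, 37)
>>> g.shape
(5, 37)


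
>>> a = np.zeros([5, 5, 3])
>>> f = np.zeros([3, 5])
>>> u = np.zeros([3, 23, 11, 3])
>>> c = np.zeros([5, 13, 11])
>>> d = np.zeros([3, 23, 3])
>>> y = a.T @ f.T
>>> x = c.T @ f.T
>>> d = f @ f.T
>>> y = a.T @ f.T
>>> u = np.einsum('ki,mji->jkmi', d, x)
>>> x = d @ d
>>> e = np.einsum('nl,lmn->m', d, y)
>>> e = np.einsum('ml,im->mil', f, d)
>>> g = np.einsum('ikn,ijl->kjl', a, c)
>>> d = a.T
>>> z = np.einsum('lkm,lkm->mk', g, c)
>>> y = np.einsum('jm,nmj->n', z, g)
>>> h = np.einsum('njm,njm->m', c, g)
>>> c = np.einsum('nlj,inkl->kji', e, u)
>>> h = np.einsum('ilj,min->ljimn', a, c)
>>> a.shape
(5, 5, 3)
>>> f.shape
(3, 5)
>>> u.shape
(13, 3, 11, 3)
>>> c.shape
(11, 5, 13)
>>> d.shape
(3, 5, 5)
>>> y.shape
(5,)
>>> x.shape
(3, 3)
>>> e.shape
(3, 3, 5)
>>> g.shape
(5, 13, 11)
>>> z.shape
(11, 13)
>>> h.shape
(5, 3, 5, 11, 13)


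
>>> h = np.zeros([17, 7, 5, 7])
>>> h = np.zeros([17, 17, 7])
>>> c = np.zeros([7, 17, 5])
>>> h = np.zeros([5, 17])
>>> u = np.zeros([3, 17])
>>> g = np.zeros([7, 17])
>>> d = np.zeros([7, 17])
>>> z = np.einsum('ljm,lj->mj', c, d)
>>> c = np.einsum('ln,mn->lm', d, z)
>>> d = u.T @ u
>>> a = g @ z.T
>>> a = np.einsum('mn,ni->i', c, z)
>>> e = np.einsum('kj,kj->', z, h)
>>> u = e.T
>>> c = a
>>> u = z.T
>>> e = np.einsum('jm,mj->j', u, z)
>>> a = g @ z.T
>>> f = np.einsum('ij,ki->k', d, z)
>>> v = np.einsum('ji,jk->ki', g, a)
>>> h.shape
(5, 17)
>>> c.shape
(17,)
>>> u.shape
(17, 5)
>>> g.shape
(7, 17)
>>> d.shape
(17, 17)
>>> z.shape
(5, 17)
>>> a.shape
(7, 5)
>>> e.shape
(17,)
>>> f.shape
(5,)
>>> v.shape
(5, 17)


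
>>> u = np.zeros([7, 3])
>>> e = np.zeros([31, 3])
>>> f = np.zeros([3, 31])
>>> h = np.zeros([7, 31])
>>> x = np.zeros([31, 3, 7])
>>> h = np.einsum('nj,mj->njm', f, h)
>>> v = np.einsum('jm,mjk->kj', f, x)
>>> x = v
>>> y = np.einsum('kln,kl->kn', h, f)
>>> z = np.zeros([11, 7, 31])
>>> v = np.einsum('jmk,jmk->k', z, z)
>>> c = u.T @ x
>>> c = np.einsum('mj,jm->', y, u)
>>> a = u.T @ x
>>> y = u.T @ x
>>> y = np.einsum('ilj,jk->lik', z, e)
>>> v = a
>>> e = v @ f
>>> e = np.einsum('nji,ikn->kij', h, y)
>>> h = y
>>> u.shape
(7, 3)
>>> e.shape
(11, 7, 31)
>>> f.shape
(3, 31)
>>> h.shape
(7, 11, 3)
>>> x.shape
(7, 3)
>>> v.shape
(3, 3)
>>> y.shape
(7, 11, 3)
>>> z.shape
(11, 7, 31)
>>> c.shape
()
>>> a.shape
(3, 3)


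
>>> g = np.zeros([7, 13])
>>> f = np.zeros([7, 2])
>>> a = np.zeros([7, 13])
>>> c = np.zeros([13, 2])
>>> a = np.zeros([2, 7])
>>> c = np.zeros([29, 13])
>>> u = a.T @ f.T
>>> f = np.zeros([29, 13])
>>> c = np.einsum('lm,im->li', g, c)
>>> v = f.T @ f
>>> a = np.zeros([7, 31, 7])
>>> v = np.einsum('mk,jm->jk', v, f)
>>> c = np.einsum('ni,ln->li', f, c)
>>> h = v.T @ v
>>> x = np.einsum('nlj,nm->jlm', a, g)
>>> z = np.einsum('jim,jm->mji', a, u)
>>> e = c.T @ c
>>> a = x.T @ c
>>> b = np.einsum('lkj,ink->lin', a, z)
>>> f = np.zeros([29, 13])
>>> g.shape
(7, 13)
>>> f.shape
(29, 13)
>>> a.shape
(13, 31, 13)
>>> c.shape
(7, 13)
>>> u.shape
(7, 7)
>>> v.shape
(29, 13)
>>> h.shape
(13, 13)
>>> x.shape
(7, 31, 13)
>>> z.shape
(7, 7, 31)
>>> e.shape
(13, 13)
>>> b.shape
(13, 7, 7)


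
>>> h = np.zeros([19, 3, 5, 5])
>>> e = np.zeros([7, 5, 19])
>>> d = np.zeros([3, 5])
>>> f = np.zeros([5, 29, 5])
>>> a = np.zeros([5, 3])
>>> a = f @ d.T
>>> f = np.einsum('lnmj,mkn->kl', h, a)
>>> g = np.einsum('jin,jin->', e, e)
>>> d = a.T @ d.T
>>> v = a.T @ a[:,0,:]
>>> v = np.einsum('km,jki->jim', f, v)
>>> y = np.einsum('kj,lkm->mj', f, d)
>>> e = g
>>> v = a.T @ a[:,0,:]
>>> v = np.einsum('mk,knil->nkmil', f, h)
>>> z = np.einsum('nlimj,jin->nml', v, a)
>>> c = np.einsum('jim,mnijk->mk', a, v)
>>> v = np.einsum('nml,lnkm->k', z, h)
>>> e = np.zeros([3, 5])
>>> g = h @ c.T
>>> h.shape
(19, 3, 5, 5)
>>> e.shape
(3, 5)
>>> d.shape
(3, 29, 3)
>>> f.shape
(29, 19)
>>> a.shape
(5, 29, 3)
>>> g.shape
(19, 3, 5, 3)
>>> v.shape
(5,)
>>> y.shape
(3, 19)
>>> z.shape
(3, 5, 19)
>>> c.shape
(3, 5)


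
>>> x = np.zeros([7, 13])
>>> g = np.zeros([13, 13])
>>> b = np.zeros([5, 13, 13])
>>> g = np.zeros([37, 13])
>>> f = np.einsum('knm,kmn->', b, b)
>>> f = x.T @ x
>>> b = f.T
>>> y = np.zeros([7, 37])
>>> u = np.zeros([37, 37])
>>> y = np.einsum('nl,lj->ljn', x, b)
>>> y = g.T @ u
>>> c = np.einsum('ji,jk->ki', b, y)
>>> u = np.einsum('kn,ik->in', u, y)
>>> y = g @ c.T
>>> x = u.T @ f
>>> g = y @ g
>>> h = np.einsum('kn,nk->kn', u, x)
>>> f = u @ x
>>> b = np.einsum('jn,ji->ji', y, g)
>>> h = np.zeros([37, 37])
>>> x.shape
(37, 13)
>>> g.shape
(37, 13)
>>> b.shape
(37, 13)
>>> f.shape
(13, 13)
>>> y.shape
(37, 37)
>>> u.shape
(13, 37)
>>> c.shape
(37, 13)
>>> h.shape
(37, 37)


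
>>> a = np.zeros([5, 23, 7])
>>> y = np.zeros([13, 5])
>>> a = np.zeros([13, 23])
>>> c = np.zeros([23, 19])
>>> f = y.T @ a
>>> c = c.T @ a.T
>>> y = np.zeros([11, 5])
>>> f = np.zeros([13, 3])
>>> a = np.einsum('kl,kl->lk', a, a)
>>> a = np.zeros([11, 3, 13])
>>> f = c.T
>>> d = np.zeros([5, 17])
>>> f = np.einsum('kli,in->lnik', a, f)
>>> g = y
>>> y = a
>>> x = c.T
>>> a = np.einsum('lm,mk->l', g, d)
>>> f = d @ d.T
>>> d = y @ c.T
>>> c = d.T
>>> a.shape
(11,)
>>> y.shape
(11, 3, 13)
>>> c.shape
(19, 3, 11)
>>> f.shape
(5, 5)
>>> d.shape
(11, 3, 19)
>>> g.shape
(11, 5)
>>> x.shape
(13, 19)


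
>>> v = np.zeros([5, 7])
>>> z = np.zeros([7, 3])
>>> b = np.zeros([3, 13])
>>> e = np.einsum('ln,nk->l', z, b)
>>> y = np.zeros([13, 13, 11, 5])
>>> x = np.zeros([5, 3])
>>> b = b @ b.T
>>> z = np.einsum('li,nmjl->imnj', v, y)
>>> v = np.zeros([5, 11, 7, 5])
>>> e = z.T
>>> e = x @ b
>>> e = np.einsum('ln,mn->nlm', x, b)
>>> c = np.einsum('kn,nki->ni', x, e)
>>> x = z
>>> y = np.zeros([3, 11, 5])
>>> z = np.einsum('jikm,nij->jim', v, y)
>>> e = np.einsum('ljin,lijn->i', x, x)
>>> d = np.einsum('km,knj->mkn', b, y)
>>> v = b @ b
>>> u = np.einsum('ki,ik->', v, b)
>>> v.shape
(3, 3)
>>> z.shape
(5, 11, 5)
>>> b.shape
(3, 3)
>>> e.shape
(13,)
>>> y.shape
(3, 11, 5)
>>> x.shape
(7, 13, 13, 11)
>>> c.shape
(3, 3)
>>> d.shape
(3, 3, 11)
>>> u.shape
()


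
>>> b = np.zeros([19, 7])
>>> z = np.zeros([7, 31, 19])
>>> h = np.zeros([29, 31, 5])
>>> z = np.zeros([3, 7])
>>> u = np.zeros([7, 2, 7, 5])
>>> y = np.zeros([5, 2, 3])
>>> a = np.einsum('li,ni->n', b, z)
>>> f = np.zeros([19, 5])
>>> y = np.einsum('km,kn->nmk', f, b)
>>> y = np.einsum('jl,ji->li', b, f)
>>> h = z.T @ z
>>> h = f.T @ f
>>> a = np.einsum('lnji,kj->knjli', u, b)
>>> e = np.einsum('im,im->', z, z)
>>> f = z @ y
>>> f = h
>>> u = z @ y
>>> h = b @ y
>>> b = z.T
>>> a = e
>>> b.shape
(7, 3)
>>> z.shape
(3, 7)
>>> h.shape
(19, 5)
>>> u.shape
(3, 5)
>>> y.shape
(7, 5)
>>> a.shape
()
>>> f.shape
(5, 5)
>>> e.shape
()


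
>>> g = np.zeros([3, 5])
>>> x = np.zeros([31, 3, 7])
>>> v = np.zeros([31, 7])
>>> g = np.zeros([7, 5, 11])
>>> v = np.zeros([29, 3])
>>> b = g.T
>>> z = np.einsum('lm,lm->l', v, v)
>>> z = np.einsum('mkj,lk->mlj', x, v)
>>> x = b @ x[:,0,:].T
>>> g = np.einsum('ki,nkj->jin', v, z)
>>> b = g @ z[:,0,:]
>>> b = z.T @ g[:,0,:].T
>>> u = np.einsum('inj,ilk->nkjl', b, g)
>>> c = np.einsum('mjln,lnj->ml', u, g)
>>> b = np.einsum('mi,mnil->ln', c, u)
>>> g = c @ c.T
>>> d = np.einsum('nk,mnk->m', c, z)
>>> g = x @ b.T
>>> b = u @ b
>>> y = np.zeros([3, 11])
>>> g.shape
(11, 5, 3)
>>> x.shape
(11, 5, 31)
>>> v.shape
(29, 3)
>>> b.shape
(29, 31, 7, 31)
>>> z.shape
(31, 29, 7)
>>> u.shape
(29, 31, 7, 3)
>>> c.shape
(29, 7)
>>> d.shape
(31,)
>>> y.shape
(3, 11)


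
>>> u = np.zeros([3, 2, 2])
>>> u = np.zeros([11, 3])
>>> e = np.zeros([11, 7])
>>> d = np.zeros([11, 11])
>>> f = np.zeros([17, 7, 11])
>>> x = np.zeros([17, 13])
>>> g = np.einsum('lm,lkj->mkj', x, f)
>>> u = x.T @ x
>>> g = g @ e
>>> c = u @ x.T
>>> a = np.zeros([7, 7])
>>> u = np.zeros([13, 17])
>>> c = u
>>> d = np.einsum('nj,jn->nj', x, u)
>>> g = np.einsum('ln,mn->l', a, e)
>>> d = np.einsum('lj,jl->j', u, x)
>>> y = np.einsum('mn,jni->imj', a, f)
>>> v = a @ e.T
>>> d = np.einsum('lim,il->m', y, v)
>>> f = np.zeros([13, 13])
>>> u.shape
(13, 17)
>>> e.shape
(11, 7)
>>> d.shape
(17,)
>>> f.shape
(13, 13)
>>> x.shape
(17, 13)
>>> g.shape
(7,)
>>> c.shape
(13, 17)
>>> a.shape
(7, 7)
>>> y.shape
(11, 7, 17)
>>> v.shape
(7, 11)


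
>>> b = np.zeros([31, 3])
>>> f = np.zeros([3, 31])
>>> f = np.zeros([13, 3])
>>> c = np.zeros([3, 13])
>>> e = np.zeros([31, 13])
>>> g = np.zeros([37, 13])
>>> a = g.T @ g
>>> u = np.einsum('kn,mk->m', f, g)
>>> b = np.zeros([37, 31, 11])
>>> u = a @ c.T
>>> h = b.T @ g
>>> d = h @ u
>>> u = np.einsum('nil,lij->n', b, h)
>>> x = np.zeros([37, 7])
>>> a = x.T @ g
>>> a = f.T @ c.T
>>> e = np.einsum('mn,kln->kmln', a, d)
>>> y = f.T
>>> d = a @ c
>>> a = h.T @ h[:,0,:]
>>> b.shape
(37, 31, 11)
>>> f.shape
(13, 3)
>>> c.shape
(3, 13)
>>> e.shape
(11, 3, 31, 3)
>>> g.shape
(37, 13)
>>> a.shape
(13, 31, 13)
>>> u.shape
(37,)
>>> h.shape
(11, 31, 13)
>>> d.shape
(3, 13)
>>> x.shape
(37, 7)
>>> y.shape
(3, 13)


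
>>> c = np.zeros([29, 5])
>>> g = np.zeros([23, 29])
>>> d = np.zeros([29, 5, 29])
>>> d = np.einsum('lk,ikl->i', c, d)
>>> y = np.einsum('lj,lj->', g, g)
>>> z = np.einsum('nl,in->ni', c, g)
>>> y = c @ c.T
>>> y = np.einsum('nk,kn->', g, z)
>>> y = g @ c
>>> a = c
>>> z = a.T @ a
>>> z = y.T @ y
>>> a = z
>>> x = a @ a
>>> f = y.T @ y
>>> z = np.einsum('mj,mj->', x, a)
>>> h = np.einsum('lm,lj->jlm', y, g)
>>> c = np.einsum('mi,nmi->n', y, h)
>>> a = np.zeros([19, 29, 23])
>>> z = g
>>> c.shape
(29,)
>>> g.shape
(23, 29)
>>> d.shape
(29,)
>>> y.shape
(23, 5)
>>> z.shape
(23, 29)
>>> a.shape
(19, 29, 23)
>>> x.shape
(5, 5)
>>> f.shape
(5, 5)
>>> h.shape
(29, 23, 5)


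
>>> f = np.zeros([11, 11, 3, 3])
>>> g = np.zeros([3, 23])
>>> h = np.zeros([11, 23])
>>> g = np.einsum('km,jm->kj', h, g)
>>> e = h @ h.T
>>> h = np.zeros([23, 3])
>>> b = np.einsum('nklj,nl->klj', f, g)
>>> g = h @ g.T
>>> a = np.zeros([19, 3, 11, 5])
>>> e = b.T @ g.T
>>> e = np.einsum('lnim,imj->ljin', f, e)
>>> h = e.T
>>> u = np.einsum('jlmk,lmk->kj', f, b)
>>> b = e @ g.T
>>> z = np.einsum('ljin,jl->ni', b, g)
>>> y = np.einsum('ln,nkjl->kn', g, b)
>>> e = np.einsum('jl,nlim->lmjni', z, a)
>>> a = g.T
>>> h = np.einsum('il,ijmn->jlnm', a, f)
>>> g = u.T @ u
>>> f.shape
(11, 11, 3, 3)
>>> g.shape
(11, 11)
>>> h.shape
(11, 23, 3, 3)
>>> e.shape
(3, 5, 23, 19, 11)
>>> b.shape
(11, 23, 3, 23)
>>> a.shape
(11, 23)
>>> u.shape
(3, 11)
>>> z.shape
(23, 3)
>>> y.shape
(23, 11)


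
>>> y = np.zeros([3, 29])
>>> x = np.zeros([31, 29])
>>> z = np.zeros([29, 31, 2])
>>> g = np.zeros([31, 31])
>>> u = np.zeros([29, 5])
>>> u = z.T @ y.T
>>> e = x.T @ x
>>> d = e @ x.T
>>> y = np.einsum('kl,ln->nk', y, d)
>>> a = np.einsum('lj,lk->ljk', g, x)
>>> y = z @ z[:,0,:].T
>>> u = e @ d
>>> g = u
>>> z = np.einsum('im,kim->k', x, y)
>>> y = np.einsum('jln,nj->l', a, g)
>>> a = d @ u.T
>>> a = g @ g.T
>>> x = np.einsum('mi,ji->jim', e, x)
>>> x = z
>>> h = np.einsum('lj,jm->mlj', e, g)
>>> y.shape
(31,)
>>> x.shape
(29,)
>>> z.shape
(29,)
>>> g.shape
(29, 31)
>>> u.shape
(29, 31)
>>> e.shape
(29, 29)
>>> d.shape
(29, 31)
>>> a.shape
(29, 29)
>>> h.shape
(31, 29, 29)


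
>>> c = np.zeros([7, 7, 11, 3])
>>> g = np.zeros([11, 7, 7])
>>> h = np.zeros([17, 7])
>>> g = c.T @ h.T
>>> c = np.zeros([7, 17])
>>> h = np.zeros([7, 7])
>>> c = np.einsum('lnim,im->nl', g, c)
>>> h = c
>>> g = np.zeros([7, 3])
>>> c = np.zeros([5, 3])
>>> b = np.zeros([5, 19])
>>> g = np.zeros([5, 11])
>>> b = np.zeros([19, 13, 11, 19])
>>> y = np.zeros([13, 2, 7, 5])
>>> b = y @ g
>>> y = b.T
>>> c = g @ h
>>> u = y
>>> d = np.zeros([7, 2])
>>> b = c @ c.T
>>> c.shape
(5, 3)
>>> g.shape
(5, 11)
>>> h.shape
(11, 3)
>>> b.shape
(5, 5)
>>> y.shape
(11, 7, 2, 13)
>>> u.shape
(11, 7, 2, 13)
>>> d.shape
(7, 2)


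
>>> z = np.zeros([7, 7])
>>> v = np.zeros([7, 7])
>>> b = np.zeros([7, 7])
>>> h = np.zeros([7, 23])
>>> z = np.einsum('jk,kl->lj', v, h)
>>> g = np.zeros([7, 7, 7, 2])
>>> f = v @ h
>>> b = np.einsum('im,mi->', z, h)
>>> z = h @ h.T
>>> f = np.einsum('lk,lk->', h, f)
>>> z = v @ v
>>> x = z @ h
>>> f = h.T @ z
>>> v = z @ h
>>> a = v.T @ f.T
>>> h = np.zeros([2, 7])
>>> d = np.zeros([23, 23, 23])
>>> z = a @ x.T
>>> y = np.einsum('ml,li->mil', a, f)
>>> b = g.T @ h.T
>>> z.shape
(23, 7)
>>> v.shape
(7, 23)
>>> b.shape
(2, 7, 7, 2)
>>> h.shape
(2, 7)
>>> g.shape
(7, 7, 7, 2)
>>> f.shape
(23, 7)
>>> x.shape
(7, 23)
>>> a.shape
(23, 23)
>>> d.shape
(23, 23, 23)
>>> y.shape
(23, 7, 23)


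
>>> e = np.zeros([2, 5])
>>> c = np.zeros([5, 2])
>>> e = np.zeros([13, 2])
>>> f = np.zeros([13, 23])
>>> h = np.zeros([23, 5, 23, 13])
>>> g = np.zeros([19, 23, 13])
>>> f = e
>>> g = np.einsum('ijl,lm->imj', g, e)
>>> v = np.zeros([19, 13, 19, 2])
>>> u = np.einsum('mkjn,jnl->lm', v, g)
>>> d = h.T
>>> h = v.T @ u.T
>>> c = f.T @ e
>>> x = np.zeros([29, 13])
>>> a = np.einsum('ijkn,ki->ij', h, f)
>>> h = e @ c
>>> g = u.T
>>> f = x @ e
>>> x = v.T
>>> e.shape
(13, 2)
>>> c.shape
(2, 2)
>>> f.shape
(29, 2)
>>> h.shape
(13, 2)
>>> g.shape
(19, 23)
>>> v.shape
(19, 13, 19, 2)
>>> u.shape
(23, 19)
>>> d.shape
(13, 23, 5, 23)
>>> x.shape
(2, 19, 13, 19)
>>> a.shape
(2, 19)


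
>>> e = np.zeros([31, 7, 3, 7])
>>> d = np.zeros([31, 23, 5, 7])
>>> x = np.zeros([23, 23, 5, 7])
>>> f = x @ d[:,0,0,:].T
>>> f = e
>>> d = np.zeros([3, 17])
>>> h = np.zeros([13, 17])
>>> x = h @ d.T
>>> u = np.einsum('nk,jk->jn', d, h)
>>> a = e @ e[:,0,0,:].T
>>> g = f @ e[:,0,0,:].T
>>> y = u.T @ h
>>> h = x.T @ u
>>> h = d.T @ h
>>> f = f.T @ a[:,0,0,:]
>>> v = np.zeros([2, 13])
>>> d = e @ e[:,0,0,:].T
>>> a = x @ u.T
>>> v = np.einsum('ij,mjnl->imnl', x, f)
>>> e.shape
(31, 7, 3, 7)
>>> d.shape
(31, 7, 3, 31)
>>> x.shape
(13, 3)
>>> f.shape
(7, 3, 7, 31)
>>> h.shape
(17, 3)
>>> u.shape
(13, 3)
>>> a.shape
(13, 13)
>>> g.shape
(31, 7, 3, 31)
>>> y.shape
(3, 17)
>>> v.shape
(13, 7, 7, 31)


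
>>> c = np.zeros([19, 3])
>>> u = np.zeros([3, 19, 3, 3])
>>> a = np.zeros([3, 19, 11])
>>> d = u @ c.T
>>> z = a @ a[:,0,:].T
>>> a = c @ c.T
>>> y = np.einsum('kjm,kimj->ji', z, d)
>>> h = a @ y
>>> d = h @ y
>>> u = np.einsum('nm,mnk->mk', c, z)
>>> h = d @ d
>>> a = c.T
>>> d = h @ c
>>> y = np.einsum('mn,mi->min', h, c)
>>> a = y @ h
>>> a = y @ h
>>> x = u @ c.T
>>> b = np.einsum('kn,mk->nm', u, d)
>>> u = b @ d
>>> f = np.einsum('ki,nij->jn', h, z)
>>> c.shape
(19, 3)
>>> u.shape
(3, 3)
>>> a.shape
(19, 3, 19)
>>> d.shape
(19, 3)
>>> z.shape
(3, 19, 3)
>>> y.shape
(19, 3, 19)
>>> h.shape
(19, 19)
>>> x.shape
(3, 19)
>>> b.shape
(3, 19)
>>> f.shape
(3, 3)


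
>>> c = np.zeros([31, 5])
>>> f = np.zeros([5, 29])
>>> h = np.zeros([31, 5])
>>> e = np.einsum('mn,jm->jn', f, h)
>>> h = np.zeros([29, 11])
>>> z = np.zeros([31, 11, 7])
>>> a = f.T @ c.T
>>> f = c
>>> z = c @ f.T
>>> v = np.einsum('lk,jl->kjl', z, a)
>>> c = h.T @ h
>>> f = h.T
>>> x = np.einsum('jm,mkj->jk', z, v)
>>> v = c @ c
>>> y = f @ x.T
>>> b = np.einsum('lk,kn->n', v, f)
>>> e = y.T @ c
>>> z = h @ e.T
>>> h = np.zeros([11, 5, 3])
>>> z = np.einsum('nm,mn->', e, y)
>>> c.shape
(11, 11)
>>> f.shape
(11, 29)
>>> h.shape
(11, 5, 3)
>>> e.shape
(31, 11)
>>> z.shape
()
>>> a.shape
(29, 31)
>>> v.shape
(11, 11)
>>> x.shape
(31, 29)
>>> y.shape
(11, 31)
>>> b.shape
(29,)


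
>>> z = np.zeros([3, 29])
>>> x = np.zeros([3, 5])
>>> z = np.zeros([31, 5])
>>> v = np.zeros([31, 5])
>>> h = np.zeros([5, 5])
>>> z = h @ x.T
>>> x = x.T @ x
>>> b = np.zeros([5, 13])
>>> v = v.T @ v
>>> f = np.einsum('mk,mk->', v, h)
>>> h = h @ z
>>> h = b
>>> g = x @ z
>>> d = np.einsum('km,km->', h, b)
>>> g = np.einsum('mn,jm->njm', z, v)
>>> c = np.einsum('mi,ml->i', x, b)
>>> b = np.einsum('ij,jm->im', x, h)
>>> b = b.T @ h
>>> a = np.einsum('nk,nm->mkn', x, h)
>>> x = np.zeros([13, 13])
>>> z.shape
(5, 3)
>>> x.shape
(13, 13)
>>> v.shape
(5, 5)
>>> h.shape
(5, 13)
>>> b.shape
(13, 13)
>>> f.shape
()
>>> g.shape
(3, 5, 5)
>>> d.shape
()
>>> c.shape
(5,)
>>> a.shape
(13, 5, 5)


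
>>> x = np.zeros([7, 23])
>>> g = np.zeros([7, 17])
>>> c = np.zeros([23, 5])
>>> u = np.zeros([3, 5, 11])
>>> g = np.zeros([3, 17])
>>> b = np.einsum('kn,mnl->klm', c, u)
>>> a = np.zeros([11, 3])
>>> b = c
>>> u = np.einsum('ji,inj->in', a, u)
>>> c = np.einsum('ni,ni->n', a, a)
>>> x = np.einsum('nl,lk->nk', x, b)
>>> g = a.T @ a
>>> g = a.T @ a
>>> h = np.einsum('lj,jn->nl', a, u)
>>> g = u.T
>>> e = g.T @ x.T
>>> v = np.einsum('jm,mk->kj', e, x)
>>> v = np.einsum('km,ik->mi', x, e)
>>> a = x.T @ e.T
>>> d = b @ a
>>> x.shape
(7, 5)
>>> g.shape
(5, 3)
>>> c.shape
(11,)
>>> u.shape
(3, 5)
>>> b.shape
(23, 5)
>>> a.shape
(5, 3)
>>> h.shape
(5, 11)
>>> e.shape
(3, 7)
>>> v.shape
(5, 3)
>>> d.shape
(23, 3)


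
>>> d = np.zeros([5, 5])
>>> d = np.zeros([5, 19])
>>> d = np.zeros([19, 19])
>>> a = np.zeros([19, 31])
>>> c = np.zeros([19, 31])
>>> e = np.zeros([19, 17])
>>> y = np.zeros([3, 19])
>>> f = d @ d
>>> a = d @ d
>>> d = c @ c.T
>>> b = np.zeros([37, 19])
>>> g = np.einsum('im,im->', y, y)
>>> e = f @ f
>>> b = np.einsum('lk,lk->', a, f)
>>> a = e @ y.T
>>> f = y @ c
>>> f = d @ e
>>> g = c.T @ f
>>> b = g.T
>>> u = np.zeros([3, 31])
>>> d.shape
(19, 19)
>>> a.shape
(19, 3)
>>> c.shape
(19, 31)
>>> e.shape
(19, 19)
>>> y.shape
(3, 19)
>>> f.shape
(19, 19)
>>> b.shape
(19, 31)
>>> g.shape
(31, 19)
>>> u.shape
(3, 31)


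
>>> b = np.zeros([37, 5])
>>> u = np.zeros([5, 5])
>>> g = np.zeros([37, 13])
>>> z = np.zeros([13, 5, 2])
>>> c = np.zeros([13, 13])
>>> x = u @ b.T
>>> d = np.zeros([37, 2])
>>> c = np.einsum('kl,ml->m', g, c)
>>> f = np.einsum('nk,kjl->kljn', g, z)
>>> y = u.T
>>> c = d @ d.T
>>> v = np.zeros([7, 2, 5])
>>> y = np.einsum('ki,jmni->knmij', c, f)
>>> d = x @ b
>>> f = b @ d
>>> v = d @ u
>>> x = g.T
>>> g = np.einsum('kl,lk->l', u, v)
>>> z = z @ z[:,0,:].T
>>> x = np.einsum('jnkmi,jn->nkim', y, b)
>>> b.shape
(37, 5)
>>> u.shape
(5, 5)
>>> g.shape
(5,)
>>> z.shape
(13, 5, 13)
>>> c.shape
(37, 37)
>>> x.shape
(5, 2, 13, 37)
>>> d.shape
(5, 5)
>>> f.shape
(37, 5)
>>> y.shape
(37, 5, 2, 37, 13)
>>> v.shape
(5, 5)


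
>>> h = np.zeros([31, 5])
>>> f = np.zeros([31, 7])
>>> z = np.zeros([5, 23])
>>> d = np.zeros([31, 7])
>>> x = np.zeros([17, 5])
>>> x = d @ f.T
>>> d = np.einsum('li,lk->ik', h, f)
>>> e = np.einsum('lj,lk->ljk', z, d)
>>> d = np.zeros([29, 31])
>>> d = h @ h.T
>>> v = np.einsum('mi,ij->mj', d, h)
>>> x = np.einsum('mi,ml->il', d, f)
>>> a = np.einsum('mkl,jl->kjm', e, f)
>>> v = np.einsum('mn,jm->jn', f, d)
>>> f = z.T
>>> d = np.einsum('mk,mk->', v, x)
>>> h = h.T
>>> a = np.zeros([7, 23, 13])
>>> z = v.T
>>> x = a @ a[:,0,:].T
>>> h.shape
(5, 31)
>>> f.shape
(23, 5)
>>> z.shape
(7, 31)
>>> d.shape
()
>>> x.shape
(7, 23, 7)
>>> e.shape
(5, 23, 7)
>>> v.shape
(31, 7)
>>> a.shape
(7, 23, 13)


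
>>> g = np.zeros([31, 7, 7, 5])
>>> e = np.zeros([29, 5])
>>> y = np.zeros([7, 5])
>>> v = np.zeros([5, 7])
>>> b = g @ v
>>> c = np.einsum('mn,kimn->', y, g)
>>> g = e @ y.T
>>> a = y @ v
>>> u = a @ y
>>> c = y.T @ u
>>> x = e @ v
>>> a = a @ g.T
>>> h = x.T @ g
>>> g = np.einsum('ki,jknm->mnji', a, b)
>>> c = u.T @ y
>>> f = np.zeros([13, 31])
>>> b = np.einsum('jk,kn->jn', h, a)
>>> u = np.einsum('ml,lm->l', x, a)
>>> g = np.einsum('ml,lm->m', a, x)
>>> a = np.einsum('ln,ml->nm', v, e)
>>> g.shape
(7,)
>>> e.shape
(29, 5)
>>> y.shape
(7, 5)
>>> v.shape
(5, 7)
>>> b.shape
(7, 29)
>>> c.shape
(5, 5)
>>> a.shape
(7, 29)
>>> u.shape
(7,)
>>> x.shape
(29, 7)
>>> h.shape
(7, 7)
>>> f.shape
(13, 31)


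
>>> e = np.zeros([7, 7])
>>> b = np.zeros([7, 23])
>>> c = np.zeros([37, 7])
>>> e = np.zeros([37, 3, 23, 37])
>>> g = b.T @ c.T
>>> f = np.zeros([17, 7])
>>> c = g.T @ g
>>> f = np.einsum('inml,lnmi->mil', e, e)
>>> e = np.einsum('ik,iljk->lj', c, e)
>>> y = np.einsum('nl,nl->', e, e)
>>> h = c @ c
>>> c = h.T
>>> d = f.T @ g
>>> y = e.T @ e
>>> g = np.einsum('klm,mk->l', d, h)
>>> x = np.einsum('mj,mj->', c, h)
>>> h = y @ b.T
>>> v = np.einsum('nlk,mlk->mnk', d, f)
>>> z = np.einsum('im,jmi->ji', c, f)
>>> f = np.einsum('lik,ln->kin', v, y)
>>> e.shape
(3, 23)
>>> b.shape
(7, 23)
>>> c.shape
(37, 37)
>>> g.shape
(37,)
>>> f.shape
(37, 37, 23)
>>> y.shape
(23, 23)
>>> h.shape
(23, 7)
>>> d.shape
(37, 37, 37)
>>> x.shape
()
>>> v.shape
(23, 37, 37)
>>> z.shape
(23, 37)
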